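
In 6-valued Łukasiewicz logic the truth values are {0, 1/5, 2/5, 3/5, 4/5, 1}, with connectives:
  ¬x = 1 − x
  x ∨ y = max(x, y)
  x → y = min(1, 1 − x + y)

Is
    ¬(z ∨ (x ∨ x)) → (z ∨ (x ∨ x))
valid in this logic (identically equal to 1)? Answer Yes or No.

Counterexample: take x = 0, z = 0.
x ∨ x = 0 ∨ 0 = 0
z ∨ (x ∨ x) = 0 ∨ 0 = 0
¬(z ∨ (x ∨ x)) = ¬0 = 1
¬(z ∨ (x ∨ x)) → (z ∨ (x ∨ x)) = 1 → 0 = 0
This gives 0 ≠ 1.

No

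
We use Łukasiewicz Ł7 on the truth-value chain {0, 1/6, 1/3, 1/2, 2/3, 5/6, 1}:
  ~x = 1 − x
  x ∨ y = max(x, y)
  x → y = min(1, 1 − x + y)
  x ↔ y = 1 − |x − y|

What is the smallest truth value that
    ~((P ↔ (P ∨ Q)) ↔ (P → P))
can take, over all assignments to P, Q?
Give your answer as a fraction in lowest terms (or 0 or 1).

0

Take P = 0, Q = 0:
P ∨ Q = 0 ∨ 0 = 0
P ↔ (P ∨ Q) = 0 ↔ 0 = 1
P → P = 0 → 0 = 1
(P ↔ (P ∨ Q)) ↔ (P → P) = 1 ↔ 1 = 1
~((P ↔ (P ∨ Q)) ↔ (P → P)) = ~1 = 0
No assignment yields a value below 0, so this is the minimum.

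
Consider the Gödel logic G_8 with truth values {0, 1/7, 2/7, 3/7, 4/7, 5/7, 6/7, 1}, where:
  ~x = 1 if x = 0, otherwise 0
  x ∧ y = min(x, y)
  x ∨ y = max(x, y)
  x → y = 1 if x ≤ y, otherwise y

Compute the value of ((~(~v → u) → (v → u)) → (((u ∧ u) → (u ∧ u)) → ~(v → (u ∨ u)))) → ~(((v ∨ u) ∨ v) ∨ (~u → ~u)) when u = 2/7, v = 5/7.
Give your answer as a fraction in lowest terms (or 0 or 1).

~v = ~5/7 = 0
~v → u = 0 → 2/7 = 1
~(~v → u) = ~1 = 0
v → u = 5/7 → 2/7 = 2/7
~(~v → u) → (v → u) = 0 → 2/7 = 1
u ∧ u = 2/7 ∧ 2/7 = 2/7
u ∧ u = 2/7 ∧ 2/7 = 2/7
(u ∧ u) → (u ∧ u) = 2/7 → 2/7 = 1
u ∨ u = 2/7 ∨ 2/7 = 2/7
v → (u ∨ u) = 5/7 → 2/7 = 2/7
~(v → (u ∨ u)) = ~2/7 = 0
((u ∧ u) → (u ∧ u)) → ~(v → (u ∨ u)) = 1 → 0 = 0
(~(~v → u) → (v → u)) → (((u ∧ u) → (u ∧ u)) → ~(v → (u ∨ u))) = 1 → 0 = 0
v ∨ u = 5/7 ∨ 2/7 = 5/7
(v ∨ u) ∨ v = 5/7 ∨ 5/7 = 5/7
~u = ~2/7 = 0
~u = ~2/7 = 0
~u → ~u = 0 → 0 = 1
((v ∨ u) ∨ v) ∨ (~u → ~u) = 5/7 ∨ 1 = 1
~(((v ∨ u) ∨ v) ∨ (~u → ~u)) = ~1 = 0
((~(~v → u) → (v → u)) → (((u ∧ u) → (u ∧ u)) → ~(v → (u ∨ u)))) → ~(((v ∨ u) ∨ v) ∨ (~u → ~u)) = 0 → 0 = 1

1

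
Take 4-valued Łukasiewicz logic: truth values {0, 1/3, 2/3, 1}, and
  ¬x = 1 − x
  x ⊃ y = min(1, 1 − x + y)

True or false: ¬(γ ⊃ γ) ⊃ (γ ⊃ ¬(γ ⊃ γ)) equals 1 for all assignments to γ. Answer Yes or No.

Yes

γ = 0 ↦ 1
γ = 1/3 ↦ 1
γ = 2/3 ↦ 1
γ = 1 ↦ 1
Every assignment gives a value ≥ 1.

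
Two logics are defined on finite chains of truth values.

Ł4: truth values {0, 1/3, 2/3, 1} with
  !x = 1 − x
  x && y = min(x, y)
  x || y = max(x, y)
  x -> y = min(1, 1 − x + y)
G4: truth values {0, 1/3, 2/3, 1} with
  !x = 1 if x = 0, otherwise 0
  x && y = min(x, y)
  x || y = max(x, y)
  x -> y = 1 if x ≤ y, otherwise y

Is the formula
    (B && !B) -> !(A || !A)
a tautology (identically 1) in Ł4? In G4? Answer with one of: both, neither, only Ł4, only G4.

In Ł4: at A = 0, B = 1/3 the value is 2/3 — not a tautology.
In G4: every assignment gives 1 — tautology.

only G4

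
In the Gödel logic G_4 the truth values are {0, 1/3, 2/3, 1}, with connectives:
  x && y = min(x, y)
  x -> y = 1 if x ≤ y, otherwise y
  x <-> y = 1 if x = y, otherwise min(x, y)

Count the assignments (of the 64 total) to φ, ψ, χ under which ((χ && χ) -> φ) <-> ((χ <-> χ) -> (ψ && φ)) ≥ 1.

value 1: 24 assignments (counts)
value 2/3: 10 assignments
value 1/3: 14 assignments
value 0: 16 assignments
So 24 of the 64 assignments meet the threshold.

24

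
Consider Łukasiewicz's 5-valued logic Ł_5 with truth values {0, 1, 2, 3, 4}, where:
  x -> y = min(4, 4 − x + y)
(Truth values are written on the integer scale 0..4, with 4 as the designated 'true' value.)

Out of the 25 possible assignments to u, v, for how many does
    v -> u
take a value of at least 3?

19

value 4: 15 assignments (counts)
value 3: 4 assignments (counts)
value 2: 3 assignments
value 1: 2 assignments
value 0: 1 assignment
So 19 of the 25 assignments meet the threshold.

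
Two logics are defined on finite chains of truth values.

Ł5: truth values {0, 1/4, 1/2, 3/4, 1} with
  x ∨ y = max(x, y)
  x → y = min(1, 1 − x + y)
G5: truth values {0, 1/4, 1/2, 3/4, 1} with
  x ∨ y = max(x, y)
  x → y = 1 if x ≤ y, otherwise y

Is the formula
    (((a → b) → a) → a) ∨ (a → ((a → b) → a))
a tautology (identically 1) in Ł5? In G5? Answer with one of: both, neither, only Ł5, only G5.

In Ł5: every assignment gives 1 — tautology.
In G5: every assignment gives 1 — tautology.

both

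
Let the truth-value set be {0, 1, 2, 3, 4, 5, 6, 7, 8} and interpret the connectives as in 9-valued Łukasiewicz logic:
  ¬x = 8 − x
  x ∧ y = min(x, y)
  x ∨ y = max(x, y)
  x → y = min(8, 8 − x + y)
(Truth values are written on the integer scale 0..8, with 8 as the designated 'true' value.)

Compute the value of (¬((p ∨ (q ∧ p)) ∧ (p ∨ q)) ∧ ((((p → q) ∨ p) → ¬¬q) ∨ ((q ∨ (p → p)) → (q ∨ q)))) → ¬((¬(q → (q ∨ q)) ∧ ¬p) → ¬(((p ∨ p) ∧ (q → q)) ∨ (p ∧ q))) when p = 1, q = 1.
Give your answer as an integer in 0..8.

q ∧ p = 1 ∧ 1 = 1
p ∨ (q ∧ p) = 1 ∨ 1 = 1
p ∨ q = 1 ∨ 1 = 1
(p ∨ (q ∧ p)) ∧ (p ∨ q) = 1 ∧ 1 = 1
¬((p ∨ (q ∧ p)) ∧ (p ∨ q)) = ¬1 = 7
p → q = 1 → 1 = 8
(p → q) ∨ p = 8 ∨ 1 = 8
¬q = ¬1 = 7
¬¬q = ¬7 = 1
((p → q) ∨ p) → ¬¬q = 8 → 1 = 1
p → p = 1 → 1 = 8
q ∨ (p → p) = 1 ∨ 8 = 8
q ∨ q = 1 ∨ 1 = 1
(q ∨ (p → p)) → (q ∨ q) = 8 → 1 = 1
(((p → q) ∨ p) → ¬¬q) ∨ ((q ∨ (p → p)) → (q ∨ q)) = 1 ∨ 1 = 1
¬((p ∨ (q ∧ p)) ∧ (p ∨ q)) ∧ ((((p → q) ∨ p) → ¬¬q) ∨ ((q ∨ (p → p)) → (q ∨ q))) = 7 ∧ 1 = 1
q ∨ q = 1 ∨ 1 = 1
q → (q ∨ q) = 1 → 1 = 8
¬(q → (q ∨ q)) = ¬8 = 0
¬p = ¬1 = 7
¬(q → (q ∨ q)) ∧ ¬p = 0 ∧ 7 = 0
p ∨ p = 1 ∨ 1 = 1
q → q = 1 → 1 = 8
(p ∨ p) ∧ (q → q) = 1 ∧ 8 = 1
p ∧ q = 1 ∧ 1 = 1
((p ∨ p) ∧ (q → q)) ∨ (p ∧ q) = 1 ∨ 1 = 1
¬(((p ∨ p) ∧ (q → q)) ∨ (p ∧ q)) = ¬1 = 7
(¬(q → (q ∨ q)) ∧ ¬p) → ¬(((p ∨ p) ∧ (q → q)) ∨ (p ∧ q)) = 0 → 7 = 8
¬((¬(q → (q ∨ q)) ∧ ¬p) → ¬(((p ∨ p) ∧ (q → q)) ∨ (p ∧ q))) = ¬8 = 0
(¬((p ∨ (q ∧ p)) ∧ (p ∨ q)) ∧ ((((p → q) ∨ p) → ¬¬q) ∨ ((q ∨ (p → p)) → (q ∨ q)))) → ¬((¬(q → (q ∨ q)) ∧ ¬p) → ¬(((p ∨ p) ∧ (q → q)) ∨ (p ∧ q))) = 1 → 0 = 7

7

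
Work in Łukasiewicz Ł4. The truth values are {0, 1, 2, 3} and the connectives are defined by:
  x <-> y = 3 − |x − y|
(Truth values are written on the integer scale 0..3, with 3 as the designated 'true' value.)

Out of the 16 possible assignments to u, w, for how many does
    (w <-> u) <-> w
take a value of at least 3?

u = 0, w = 0 ↦ 0  <
u = 0, w = 1 ↦ 2  <
u = 0, w = 2 ↦ 2  <
u = 0, w = 3 ↦ 0  <
u = 1, w = 0 ↦ 1  <
u = 1, w = 1 ↦ 1  <
u = 1, w = 2 ↦ 3  ≥
u = 1, w = 3 ↦ 1  <
u = 2, w = 0 ↦ 2  <
u = 2, w = 1 ↦ 2  <
u = 2, w = 2 ↦ 2  <
u = 2, w = 3 ↦ 2  <
u = 3, w = 0 ↦ 3  ≥
u = 3, w = 1 ↦ 3  ≥
u = 3, w = 2 ↦ 3  ≥
u = 3, w = 3 ↦ 3  ≥
So 5 of the 16 assignments meet the threshold.

5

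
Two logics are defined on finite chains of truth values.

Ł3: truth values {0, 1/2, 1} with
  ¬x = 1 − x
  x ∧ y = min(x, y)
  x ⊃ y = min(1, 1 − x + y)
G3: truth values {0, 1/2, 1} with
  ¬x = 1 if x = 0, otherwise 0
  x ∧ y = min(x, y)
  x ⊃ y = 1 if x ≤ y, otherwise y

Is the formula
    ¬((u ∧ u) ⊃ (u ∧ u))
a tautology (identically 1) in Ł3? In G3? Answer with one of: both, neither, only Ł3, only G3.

neither

In Ł3: at u = 0 the value is 0 — not a tautology.
In G3: at u = 0 the value is 0 — not a tautology.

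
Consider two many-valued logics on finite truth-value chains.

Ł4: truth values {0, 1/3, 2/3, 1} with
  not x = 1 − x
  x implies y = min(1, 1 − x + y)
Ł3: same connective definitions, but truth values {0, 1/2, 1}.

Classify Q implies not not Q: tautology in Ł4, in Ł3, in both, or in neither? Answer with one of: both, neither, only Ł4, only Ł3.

both

In Ł4: every assignment gives 1 — tautology.
In Ł3: every assignment gives 1 — tautology.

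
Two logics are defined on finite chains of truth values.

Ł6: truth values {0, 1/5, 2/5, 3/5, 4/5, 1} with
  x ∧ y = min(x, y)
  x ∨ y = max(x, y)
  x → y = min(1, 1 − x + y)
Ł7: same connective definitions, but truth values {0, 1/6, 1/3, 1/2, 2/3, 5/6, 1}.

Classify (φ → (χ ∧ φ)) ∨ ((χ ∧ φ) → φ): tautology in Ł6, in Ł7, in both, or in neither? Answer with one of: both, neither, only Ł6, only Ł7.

In Ł6: every assignment gives 1 — tautology.
In Ł7: every assignment gives 1 — tautology.

both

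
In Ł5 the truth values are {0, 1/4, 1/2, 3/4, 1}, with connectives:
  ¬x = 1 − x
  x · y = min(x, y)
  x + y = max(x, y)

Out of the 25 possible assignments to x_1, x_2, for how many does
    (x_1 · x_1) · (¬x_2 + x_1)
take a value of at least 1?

value 1: 5 assignments (counts)
value 3/4: 5 assignments
value 1/2: 5 assignments
value 1/4: 5 assignments
value 0: 5 assignments
So 5 of the 25 assignments meet the threshold.

5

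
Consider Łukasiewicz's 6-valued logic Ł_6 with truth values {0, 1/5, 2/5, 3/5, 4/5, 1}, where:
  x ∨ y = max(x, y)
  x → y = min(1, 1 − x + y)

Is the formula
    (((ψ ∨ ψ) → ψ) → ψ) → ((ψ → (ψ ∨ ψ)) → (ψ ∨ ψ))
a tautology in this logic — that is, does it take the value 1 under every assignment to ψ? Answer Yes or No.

ψ = 0 ↦ 1
ψ = 1/5 ↦ 1
ψ = 2/5 ↦ 1
ψ = 3/5 ↦ 1
ψ = 4/5 ↦ 1
ψ = 1 ↦ 1
Every assignment gives a value ≥ 1.

Yes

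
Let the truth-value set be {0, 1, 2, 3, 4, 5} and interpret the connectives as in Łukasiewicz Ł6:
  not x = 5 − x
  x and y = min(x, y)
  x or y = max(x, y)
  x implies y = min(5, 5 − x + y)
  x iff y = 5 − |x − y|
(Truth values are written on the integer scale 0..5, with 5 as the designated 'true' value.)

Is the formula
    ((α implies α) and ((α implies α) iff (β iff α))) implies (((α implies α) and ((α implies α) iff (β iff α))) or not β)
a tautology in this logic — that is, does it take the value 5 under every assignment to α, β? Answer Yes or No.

At α = 5, β = 4, for instance:
α implies α = 5 implies 5 = 5
α implies α = 5 implies 5 = 5
β iff α = 4 iff 5 = 4
(α implies α) iff (β iff α) = 5 iff 4 = 4
(α implies α) and ((α implies α) iff (β iff α)) = 5 and 4 = 4
not β = not 4 = 1
((α implies α) and ((α implies α) iff (β iff α))) or not β = 4 or 1 = 4
((α implies α) and ((α implies α) iff (β iff α))) implies (((α implies α) and ((α implies α) iff (β iff α))) or not β) = 4 implies 4 = 5
and checking the remaining 35 assignments likewise gives ≥ 5 in every case.

Yes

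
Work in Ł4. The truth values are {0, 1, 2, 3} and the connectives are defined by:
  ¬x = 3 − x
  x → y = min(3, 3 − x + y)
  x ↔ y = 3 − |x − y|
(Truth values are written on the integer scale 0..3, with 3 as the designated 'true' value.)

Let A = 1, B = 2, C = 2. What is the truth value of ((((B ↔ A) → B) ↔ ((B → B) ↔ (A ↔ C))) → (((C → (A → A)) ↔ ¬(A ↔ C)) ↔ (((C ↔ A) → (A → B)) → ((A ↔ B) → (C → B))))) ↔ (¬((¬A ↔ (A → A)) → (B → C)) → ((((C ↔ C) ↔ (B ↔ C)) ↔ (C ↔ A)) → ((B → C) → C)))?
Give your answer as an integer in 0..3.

2

B ↔ A = 2 ↔ 1 = 2
(B ↔ A) → B = 2 → 2 = 3
B → B = 2 → 2 = 3
A ↔ C = 1 ↔ 2 = 2
(B → B) ↔ (A ↔ C) = 3 ↔ 2 = 2
((B ↔ A) → B) ↔ ((B → B) ↔ (A ↔ C)) = 3 ↔ 2 = 2
A → A = 1 → 1 = 3
C → (A → A) = 2 → 3 = 3
A ↔ C = 1 ↔ 2 = 2
¬(A ↔ C) = ¬2 = 1
(C → (A → A)) ↔ ¬(A ↔ C) = 3 ↔ 1 = 1
C ↔ A = 2 ↔ 1 = 2
A → B = 1 → 2 = 3
(C ↔ A) → (A → B) = 2 → 3 = 3
A ↔ B = 1 ↔ 2 = 2
C → B = 2 → 2 = 3
(A ↔ B) → (C → B) = 2 → 3 = 3
((C ↔ A) → (A → B)) → ((A ↔ B) → (C → B)) = 3 → 3 = 3
((C → (A → A)) ↔ ¬(A ↔ C)) ↔ (((C ↔ A) → (A → B)) → ((A ↔ B) → (C → B))) = 1 ↔ 3 = 1
(((B ↔ A) → B) ↔ ((B → B) ↔ (A ↔ C))) → (((C → (A → A)) ↔ ¬(A ↔ C)) ↔ (((C ↔ A) → (A → B)) → ((A ↔ B) → (C → B)))) = 2 → 1 = 2
¬A = ¬1 = 2
A → A = 1 → 1 = 3
¬A ↔ (A → A) = 2 ↔ 3 = 2
B → C = 2 → 2 = 3
(¬A ↔ (A → A)) → (B → C) = 2 → 3 = 3
¬((¬A ↔ (A → A)) → (B → C)) = ¬3 = 0
C ↔ C = 2 ↔ 2 = 3
B ↔ C = 2 ↔ 2 = 3
(C ↔ C) ↔ (B ↔ C) = 3 ↔ 3 = 3
C ↔ A = 2 ↔ 1 = 2
((C ↔ C) ↔ (B ↔ C)) ↔ (C ↔ A) = 3 ↔ 2 = 2
B → C = 2 → 2 = 3
(B → C) → C = 3 → 2 = 2
(((C ↔ C) ↔ (B ↔ C)) ↔ (C ↔ A)) → ((B → C) → C) = 2 → 2 = 3
¬((¬A ↔ (A → A)) → (B → C)) → ((((C ↔ C) ↔ (B ↔ C)) ↔ (C ↔ A)) → ((B → C) → C)) = 0 → 3 = 3
((((B ↔ A) → B) ↔ ((B → B) ↔ (A ↔ C))) → (((C → (A → A)) ↔ ¬(A ↔ C)) ↔ (((C ↔ A) → (A → B)) → ((A ↔ B) → (C → B))))) ↔ (¬((¬A ↔ (A → A)) → (B → C)) → ((((C ↔ C) ↔ (B ↔ C)) ↔ (C ↔ A)) → ((B → C) → C))) = 2 ↔ 3 = 2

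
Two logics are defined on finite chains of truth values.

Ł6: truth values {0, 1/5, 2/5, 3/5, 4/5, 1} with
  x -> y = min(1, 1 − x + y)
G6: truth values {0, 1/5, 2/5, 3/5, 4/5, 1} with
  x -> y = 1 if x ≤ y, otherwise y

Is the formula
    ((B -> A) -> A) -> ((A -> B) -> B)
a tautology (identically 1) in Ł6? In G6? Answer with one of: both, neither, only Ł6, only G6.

In Ł6: every assignment gives 1 — tautology.
In G6: at A = 0, B = 1/5 the value is 1/5 — not a tautology.

only Ł6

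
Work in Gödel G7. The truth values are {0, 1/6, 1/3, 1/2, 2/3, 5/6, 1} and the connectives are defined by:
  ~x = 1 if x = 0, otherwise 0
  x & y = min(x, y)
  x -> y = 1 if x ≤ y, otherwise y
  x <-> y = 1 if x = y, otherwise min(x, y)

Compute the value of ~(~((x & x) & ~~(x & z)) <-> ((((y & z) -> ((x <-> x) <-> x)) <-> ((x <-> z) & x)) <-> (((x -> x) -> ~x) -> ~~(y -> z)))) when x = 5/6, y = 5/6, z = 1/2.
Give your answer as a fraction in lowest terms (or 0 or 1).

x & x = 5/6 & 5/6 = 5/6
x & z = 5/6 & 1/2 = 1/2
~(x & z) = ~1/2 = 0
~~(x & z) = ~0 = 1
(x & x) & ~~(x & z) = 5/6 & 1 = 5/6
~((x & x) & ~~(x & z)) = ~5/6 = 0
y & z = 5/6 & 1/2 = 1/2
x <-> x = 5/6 <-> 5/6 = 1
(x <-> x) <-> x = 1 <-> 5/6 = 5/6
(y & z) -> ((x <-> x) <-> x) = 1/2 -> 5/6 = 1
x <-> z = 5/6 <-> 1/2 = 1/2
(x <-> z) & x = 1/2 & 5/6 = 1/2
((y & z) -> ((x <-> x) <-> x)) <-> ((x <-> z) & x) = 1 <-> 1/2 = 1/2
x -> x = 5/6 -> 5/6 = 1
~x = ~5/6 = 0
(x -> x) -> ~x = 1 -> 0 = 0
y -> z = 5/6 -> 1/2 = 1/2
~(y -> z) = ~1/2 = 0
~~(y -> z) = ~0 = 1
((x -> x) -> ~x) -> ~~(y -> z) = 0 -> 1 = 1
(((y & z) -> ((x <-> x) <-> x)) <-> ((x <-> z) & x)) <-> (((x -> x) -> ~x) -> ~~(y -> z)) = 1/2 <-> 1 = 1/2
~((x & x) & ~~(x & z)) <-> ((((y & z) -> ((x <-> x) <-> x)) <-> ((x <-> z) & x)) <-> (((x -> x) -> ~x) -> ~~(y -> z))) = 0 <-> 1/2 = 0
~(~((x & x) & ~~(x & z)) <-> ((((y & z) -> ((x <-> x) <-> x)) <-> ((x <-> z) & x)) <-> (((x -> x) -> ~x) -> ~~(y -> z)))) = ~0 = 1

1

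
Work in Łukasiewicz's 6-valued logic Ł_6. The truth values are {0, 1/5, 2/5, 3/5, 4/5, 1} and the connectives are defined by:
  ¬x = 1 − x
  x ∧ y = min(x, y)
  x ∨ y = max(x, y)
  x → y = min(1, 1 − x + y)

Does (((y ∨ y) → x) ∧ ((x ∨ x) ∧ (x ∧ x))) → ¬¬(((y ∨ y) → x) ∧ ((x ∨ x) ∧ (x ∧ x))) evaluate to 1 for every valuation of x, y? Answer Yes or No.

Yes

At x = 3/5, y = 1/5, for instance:
y ∨ y = 1/5 ∨ 1/5 = 1/5
(y ∨ y) → x = 1/5 → 3/5 = 1
x ∨ x = 3/5 ∨ 3/5 = 3/5
x ∧ x = 3/5 ∧ 3/5 = 3/5
(x ∨ x) ∧ (x ∧ x) = 3/5 ∧ 3/5 = 3/5
((y ∨ y) → x) ∧ ((x ∨ x) ∧ (x ∧ x)) = 1 ∧ 3/5 = 3/5
¬(((y ∨ y) → x) ∧ ((x ∨ x) ∧ (x ∧ x))) = ¬3/5 = 2/5
¬¬(((y ∨ y) → x) ∧ ((x ∨ x) ∧ (x ∧ x))) = ¬2/5 = 3/5
(((y ∨ y) → x) ∧ ((x ∨ x) ∧ (x ∧ x))) → ¬¬(((y ∨ y) → x) ∧ ((x ∨ x) ∧ (x ∧ x))) = 3/5 → 3/5 = 1
and checking the remaining 35 assignments likewise gives ≥ 1 in every case.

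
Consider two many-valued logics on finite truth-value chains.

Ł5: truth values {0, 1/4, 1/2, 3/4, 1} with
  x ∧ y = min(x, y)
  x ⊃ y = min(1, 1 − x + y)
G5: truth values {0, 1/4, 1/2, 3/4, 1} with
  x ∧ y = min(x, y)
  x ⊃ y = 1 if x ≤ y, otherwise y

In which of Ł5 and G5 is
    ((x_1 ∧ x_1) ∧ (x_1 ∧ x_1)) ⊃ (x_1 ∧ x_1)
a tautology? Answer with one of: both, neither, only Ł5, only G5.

both

In Ł5: every assignment gives 1 — tautology.
In G5: every assignment gives 1 — tautology.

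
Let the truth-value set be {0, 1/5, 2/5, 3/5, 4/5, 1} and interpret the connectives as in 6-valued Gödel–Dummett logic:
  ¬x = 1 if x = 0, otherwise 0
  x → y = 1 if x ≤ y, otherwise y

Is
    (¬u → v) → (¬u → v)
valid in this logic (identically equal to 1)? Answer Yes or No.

Yes

At u = 1, v = 4/5, for instance:
¬u = ¬1 = 0
¬u → v = 0 → 4/5 = 1
(¬u → v) → (¬u → v) = 1 → 1 = 1
and checking the remaining 35 assignments likewise gives ≥ 1 in every case.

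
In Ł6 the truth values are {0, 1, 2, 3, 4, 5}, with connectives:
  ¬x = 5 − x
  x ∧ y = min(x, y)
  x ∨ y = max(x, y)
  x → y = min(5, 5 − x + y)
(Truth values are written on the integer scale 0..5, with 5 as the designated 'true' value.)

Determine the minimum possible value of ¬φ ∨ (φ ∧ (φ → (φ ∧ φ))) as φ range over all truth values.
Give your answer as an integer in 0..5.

3

Take φ = 2:
¬φ = ¬2 = 3
φ ∧ φ = 2 ∧ 2 = 2
φ → (φ ∧ φ) = 2 → 2 = 5
φ ∧ (φ → (φ ∧ φ)) = 2 ∧ 5 = 2
¬φ ∨ (φ ∧ (φ → (φ ∧ φ))) = 3 ∨ 2 = 3
No assignment yields a value below 3, so this is the minimum.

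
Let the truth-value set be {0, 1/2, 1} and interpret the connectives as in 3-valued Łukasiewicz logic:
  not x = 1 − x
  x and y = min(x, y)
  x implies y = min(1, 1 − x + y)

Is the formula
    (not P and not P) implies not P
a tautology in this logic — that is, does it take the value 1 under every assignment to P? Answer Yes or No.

P = 0 ↦ 1
P = 1/2 ↦ 1
P = 1 ↦ 1
Every assignment gives a value ≥ 1.

Yes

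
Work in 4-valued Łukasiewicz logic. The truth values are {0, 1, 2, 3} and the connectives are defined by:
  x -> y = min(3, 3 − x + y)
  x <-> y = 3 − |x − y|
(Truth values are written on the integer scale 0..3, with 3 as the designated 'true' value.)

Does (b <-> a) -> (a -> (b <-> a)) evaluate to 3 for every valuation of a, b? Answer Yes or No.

Yes

a = 0, b = 0 ↦ 3
a = 0, b = 1 ↦ 3
a = 0, b = 2 ↦ 3
a = 0, b = 3 ↦ 3
a = 1, b = 0 ↦ 3
a = 1, b = 1 ↦ 3
a = 1, b = 2 ↦ 3
a = 1, b = 3 ↦ 3
a = 2, b = 0 ↦ 3
a = 2, b = 1 ↦ 3
a = 2, b = 2 ↦ 3
a = 2, b = 3 ↦ 3
a = 3, b = 0 ↦ 3
a = 3, b = 1 ↦ 3
a = 3, b = 2 ↦ 3
a = 3, b = 3 ↦ 3
Every assignment gives a value ≥ 3.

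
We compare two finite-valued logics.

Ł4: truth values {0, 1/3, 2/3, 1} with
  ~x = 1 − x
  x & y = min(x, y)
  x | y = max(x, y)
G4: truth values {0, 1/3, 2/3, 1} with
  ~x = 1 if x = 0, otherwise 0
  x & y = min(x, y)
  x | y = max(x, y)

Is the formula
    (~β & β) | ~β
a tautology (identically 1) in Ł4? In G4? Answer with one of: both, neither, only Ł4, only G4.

In Ł4: at β = 1/3 the value is 2/3 — not a tautology.
In G4: at β = 1/3 the value is 0 — not a tautology.

neither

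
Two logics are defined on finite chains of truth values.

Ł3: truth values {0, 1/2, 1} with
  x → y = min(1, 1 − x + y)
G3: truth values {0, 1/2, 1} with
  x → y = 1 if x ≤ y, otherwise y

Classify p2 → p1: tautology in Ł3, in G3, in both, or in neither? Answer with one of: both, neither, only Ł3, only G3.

neither

In Ł3: at p1 = 0, p2 = 1/2 the value is 1/2 — not a tautology.
In G3: at p1 = 0, p2 = 1/2 the value is 0 — not a tautology.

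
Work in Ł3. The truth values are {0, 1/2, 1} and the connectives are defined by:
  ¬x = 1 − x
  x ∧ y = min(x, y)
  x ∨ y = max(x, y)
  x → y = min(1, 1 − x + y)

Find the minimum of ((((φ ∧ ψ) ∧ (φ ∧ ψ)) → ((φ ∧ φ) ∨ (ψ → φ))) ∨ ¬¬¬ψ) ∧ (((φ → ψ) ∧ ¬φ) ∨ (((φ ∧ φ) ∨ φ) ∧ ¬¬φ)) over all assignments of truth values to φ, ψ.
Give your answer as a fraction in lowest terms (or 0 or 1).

1/2

Take φ = 1/2, ψ = 0:
φ ∧ ψ = 1/2 ∧ 0 = 0
φ ∧ ψ = 1/2 ∧ 0 = 0
(φ ∧ ψ) ∧ (φ ∧ ψ) = 0 ∧ 0 = 0
φ ∧ φ = 1/2 ∧ 1/2 = 1/2
ψ → φ = 0 → 1/2 = 1
(φ ∧ φ) ∨ (ψ → φ) = 1/2 ∨ 1 = 1
((φ ∧ ψ) ∧ (φ ∧ ψ)) → ((φ ∧ φ) ∨ (ψ → φ)) = 0 → 1 = 1
¬ψ = ¬0 = 1
¬¬ψ = ¬1 = 0
¬¬¬ψ = ¬0 = 1
(((φ ∧ ψ) ∧ (φ ∧ ψ)) → ((φ ∧ φ) ∨ (ψ → φ))) ∨ ¬¬¬ψ = 1 ∨ 1 = 1
φ → ψ = 1/2 → 0 = 1/2
¬φ = ¬1/2 = 1/2
(φ → ψ) ∧ ¬φ = 1/2 ∧ 1/2 = 1/2
φ ∧ φ = 1/2 ∧ 1/2 = 1/2
(φ ∧ φ) ∨ φ = 1/2 ∨ 1/2 = 1/2
¬φ = ¬1/2 = 1/2
¬¬φ = ¬1/2 = 1/2
((φ ∧ φ) ∨ φ) ∧ ¬¬φ = 1/2 ∧ 1/2 = 1/2
((φ → ψ) ∧ ¬φ) ∨ (((φ ∧ φ) ∨ φ) ∧ ¬¬φ) = 1/2 ∨ 1/2 = 1/2
((((φ ∧ ψ) ∧ (φ ∧ ψ)) → ((φ ∧ φ) ∨ (ψ → φ))) ∨ ¬¬¬ψ) ∧ (((φ → ψ) ∧ ¬φ) ∨ (((φ ∧ φ) ∨ φ) ∧ ¬¬φ)) = 1 ∧ 1/2 = 1/2
No assignment yields a value below 1/2, so this is the minimum.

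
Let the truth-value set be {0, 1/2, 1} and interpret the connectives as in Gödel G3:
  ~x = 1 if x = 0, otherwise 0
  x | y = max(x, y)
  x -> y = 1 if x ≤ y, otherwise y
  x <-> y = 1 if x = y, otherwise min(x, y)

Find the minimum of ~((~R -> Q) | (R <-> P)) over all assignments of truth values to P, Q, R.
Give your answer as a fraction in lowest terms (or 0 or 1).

0

Take P = 0, Q = 0, R = 0:
~R = ~0 = 1
~R -> Q = 1 -> 0 = 0
R <-> P = 0 <-> 0 = 1
(~R -> Q) | (R <-> P) = 0 | 1 = 1
~((~R -> Q) | (R <-> P)) = ~1 = 0
No assignment yields a value below 0, so this is the minimum.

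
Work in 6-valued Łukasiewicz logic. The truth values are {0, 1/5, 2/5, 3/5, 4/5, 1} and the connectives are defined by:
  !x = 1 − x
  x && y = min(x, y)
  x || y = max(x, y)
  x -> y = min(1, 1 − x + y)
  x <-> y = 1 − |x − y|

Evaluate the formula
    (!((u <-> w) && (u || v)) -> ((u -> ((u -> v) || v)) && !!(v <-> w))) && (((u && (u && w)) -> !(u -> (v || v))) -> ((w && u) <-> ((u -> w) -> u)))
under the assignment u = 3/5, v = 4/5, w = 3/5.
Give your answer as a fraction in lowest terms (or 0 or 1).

u <-> w = 3/5 <-> 3/5 = 1
u || v = 3/5 || 4/5 = 4/5
(u <-> w) && (u || v) = 1 && 4/5 = 4/5
!((u <-> w) && (u || v)) = !4/5 = 1/5
u -> v = 3/5 -> 4/5 = 1
(u -> v) || v = 1 || 4/5 = 1
u -> ((u -> v) || v) = 3/5 -> 1 = 1
v <-> w = 4/5 <-> 3/5 = 4/5
!(v <-> w) = !4/5 = 1/5
!!(v <-> w) = !1/5 = 4/5
(u -> ((u -> v) || v)) && !!(v <-> w) = 1 && 4/5 = 4/5
!((u <-> w) && (u || v)) -> ((u -> ((u -> v) || v)) && !!(v <-> w)) = 1/5 -> 4/5 = 1
u && w = 3/5 && 3/5 = 3/5
u && (u && w) = 3/5 && 3/5 = 3/5
v || v = 4/5 || 4/5 = 4/5
u -> (v || v) = 3/5 -> 4/5 = 1
!(u -> (v || v)) = !1 = 0
(u && (u && w)) -> !(u -> (v || v)) = 3/5 -> 0 = 2/5
w && u = 3/5 && 3/5 = 3/5
u -> w = 3/5 -> 3/5 = 1
(u -> w) -> u = 1 -> 3/5 = 3/5
(w && u) <-> ((u -> w) -> u) = 3/5 <-> 3/5 = 1
((u && (u && w)) -> !(u -> (v || v))) -> ((w && u) <-> ((u -> w) -> u)) = 2/5 -> 1 = 1
(!((u <-> w) && (u || v)) -> ((u -> ((u -> v) || v)) && !!(v <-> w))) && (((u && (u && w)) -> !(u -> (v || v))) -> ((w && u) <-> ((u -> w) -> u))) = 1 && 1 = 1

1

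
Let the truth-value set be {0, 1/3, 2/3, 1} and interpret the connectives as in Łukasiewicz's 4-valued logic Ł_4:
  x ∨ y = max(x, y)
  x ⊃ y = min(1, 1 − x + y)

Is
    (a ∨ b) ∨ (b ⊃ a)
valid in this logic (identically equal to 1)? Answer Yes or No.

No

Counterexample: take a = 0, b = 1/3.
a ∨ b = 0 ∨ 1/3 = 1/3
b ⊃ a = 1/3 ⊃ 0 = 2/3
(a ∨ b) ∨ (b ⊃ a) = 1/3 ∨ 2/3 = 2/3
This gives 2/3 ≠ 1.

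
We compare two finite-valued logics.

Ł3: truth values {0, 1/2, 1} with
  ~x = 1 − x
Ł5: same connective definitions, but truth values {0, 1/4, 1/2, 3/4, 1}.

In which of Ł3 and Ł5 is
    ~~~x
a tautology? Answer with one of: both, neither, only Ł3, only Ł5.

neither

In Ł3: at x = 1/2 the value is 1/2 — not a tautology.
In Ł5: at x = 1/4 the value is 3/4 — not a tautology.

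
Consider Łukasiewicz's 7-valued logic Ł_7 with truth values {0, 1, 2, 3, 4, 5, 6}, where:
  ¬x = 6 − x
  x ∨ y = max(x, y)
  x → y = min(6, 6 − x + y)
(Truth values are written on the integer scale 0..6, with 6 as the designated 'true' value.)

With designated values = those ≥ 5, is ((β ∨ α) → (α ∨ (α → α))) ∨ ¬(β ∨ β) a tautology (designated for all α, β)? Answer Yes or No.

Yes

At α = 0, β = 3, for instance:
β ∨ α = 3 ∨ 0 = 3
α → α = 0 → 0 = 6
α ∨ (α → α) = 0 ∨ 6 = 6
(β ∨ α) → (α ∨ (α → α)) = 3 → 6 = 6
β ∨ β = 3 ∨ 3 = 3
¬(β ∨ β) = ¬3 = 3
((β ∨ α) → (α ∨ (α → α))) ∨ ¬(β ∨ β) = 6 ∨ 3 = 6
and checking the remaining 48 assignments likewise gives ≥ 5 in every case.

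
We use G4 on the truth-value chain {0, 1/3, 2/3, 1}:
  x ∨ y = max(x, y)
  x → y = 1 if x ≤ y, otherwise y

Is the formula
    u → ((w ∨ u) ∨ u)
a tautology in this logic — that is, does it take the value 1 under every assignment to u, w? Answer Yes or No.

Yes

u = 0, w = 0 ↦ 1
u = 0, w = 1/3 ↦ 1
u = 0, w = 2/3 ↦ 1
u = 0, w = 1 ↦ 1
u = 1/3, w = 0 ↦ 1
u = 1/3, w = 1/3 ↦ 1
u = 1/3, w = 2/3 ↦ 1
u = 1/3, w = 1 ↦ 1
u = 2/3, w = 0 ↦ 1
u = 2/3, w = 1/3 ↦ 1
u = 2/3, w = 2/3 ↦ 1
u = 2/3, w = 1 ↦ 1
u = 1, w = 0 ↦ 1
u = 1, w = 1/3 ↦ 1
u = 1, w = 2/3 ↦ 1
u = 1, w = 1 ↦ 1
Every assignment gives a value ≥ 1.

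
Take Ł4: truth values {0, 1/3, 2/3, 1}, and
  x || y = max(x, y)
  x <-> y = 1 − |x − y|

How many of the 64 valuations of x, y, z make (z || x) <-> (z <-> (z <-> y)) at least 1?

value 1: 21 assignments (counts)
value 2/3: 26 assignments
value 1/3: 11 assignments
value 0: 6 assignments
So 21 of the 64 assignments meet the threshold.

21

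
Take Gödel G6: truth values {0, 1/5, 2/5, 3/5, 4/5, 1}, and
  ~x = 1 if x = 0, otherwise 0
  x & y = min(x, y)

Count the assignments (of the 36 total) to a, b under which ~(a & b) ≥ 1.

value 1: 11 assignments (counts)
value 0: 25 assignments
So 11 of the 36 assignments meet the threshold.

11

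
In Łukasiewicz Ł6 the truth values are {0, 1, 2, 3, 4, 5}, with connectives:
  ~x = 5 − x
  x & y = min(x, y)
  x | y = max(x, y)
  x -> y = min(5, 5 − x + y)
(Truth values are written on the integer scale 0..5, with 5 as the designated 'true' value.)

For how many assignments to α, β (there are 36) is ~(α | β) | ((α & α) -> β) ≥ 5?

value 5: 21 assignments (counts)
value 4: 5 assignments
value 3: 4 assignments
value 2: 3 assignments
value 1: 2 assignments
value 0: 1 assignment
So 21 of the 36 assignments meet the threshold.

21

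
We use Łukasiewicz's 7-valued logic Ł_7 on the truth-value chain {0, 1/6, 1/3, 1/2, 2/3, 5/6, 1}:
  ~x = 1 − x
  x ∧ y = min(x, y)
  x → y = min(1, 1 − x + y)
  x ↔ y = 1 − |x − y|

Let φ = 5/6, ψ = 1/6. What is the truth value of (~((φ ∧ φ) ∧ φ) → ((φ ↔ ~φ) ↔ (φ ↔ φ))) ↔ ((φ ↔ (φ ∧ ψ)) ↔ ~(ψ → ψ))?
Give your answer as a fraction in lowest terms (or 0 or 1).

φ ∧ φ = 5/6 ∧ 5/6 = 5/6
(φ ∧ φ) ∧ φ = 5/6 ∧ 5/6 = 5/6
~((φ ∧ φ) ∧ φ) = ~5/6 = 1/6
~φ = ~5/6 = 1/6
φ ↔ ~φ = 5/6 ↔ 1/6 = 1/3
φ ↔ φ = 5/6 ↔ 5/6 = 1
(φ ↔ ~φ) ↔ (φ ↔ φ) = 1/3 ↔ 1 = 1/3
~((φ ∧ φ) ∧ φ) → ((φ ↔ ~φ) ↔ (φ ↔ φ)) = 1/6 → 1/3 = 1
φ ∧ ψ = 5/6 ∧ 1/6 = 1/6
φ ↔ (φ ∧ ψ) = 5/6 ↔ 1/6 = 1/3
ψ → ψ = 1/6 → 1/6 = 1
~(ψ → ψ) = ~1 = 0
(φ ↔ (φ ∧ ψ)) ↔ ~(ψ → ψ) = 1/3 ↔ 0 = 2/3
(~((φ ∧ φ) ∧ φ) → ((φ ↔ ~φ) ↔ (φ ↔ φ))) ↔ ((φ ↔ (φ ∧ ψ)) ↔ ~(ψ → ψ)) = 1 ↔ 2/3 = 2/3

2/3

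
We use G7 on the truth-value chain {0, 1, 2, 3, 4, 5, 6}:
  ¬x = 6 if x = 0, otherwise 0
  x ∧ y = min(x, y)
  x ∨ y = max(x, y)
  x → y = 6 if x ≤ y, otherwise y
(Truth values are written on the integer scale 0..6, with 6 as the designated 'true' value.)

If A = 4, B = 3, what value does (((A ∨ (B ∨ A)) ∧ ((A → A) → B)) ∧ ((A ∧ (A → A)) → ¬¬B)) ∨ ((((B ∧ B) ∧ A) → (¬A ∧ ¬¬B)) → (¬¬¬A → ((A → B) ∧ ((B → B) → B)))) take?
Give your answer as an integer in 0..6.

B ∨ A = 3 ∨ 4 = 4
A ∨ (B ∨ A) = 4 ∨ 4 = 4
A → A = 4 → 4 = 6
(A → A) → B = 6 → 3 = 3
(A ∨ (B ∨ A)) ∧ ((A → A) → B) = 4 ∧ 3 = 3
A → A = 4 → 4 = 6
A ∧ (A → A) = 4 ∧ 6 = 4
¬B = ¬3 = 0
¬¬B = ¬0 = 6
(A ∧ (A → A)) → ¬¬B = 4 → 6 = 6
((A ∨ (B ∨ A)) ∧ ((A → A) → B)) ∧ ((A ∧ (A → A)) → ¬¬B) = 3 ∧ 6 = 3
B ∧ B = 3 ∧ 3 = 3
(B ∧ B) ∧ A = 3 ∧ 4 = 3
¬A = ¬4 = 0
¬B = ¬3 = 0
¬¬B = ¬0 = 6
¬A ∧ ¬¬B = 0 ∧ 6 = 0
((B ∧ B) ∧ A) → (¬A ∧ ¬¬B) = 3 → 0 = 0
¬A = ¬4 = 0
¬¬A = ¬0 = 6
¬¬¬A = ¬6 = 0
A → B = 4 → 3 = 3
B → B = 3 → 3 = 6
(B → B) → B = 6 → 3 = 3
(A → B) ∧ ((B → B) → B) = 3 ∧ 3 = 3
¬¬¬A → ((A → B) ∧ ((B → B) → B)) = 0 → 3 = 6
(((B ∧ B) ∧ A) → (¬A ∧ ¬¬B)) → (¬¬¬A → ((A → B) ∧ ((B → B) → B))) = 0 → 6 = 6
(((A ∨ (B ∨ A)) ∧ ((A → A) → B)) ∧ ((A ∧ (A → A)) → ¬¬B)) ∨ ((((B ∧ B) ∧ A) → (¬A ∧ ¬¬B)) → (¬¬¬A → ((A → B) ∧ ((B → B) → B)))) = 3 ∨ 6 = 6

6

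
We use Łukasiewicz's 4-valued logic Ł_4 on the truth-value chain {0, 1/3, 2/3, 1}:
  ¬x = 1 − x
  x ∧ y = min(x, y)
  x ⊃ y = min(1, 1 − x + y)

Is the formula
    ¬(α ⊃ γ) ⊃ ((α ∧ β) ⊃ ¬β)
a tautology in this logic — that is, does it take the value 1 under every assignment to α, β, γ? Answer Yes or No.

No

Counterexample: take α = 2/3, β = 1, γ = 0.
α ⊃ γ = 2/3 ⊃ 0 = 1/3
¬(α ⊃ γ) = ¬1/3 = 2/3
α ∧ β = 2/3 ∧ 1 = 2/3
¬β = ¬1 = 0
(α ∧ β) ⊃ ¬β = 2/3 ⊃ 0 = 1/3
¬(α ⊃ γ) ⊃ ((α ∧ β) ⊃ ¬β) = 2/3 ⊃ 1/3 = 2/3
This gives 2/3 ≠ 1.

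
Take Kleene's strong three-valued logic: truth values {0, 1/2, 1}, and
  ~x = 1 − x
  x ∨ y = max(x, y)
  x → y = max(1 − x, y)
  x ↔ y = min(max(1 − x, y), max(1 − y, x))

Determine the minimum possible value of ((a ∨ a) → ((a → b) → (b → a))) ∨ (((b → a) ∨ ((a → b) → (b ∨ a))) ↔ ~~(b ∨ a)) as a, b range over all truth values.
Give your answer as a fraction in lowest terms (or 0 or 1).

Take a = 1/2, b = 1/2:
a ∨ a = 1/2 ∨ 1/2 = 1/2
a → b = 1/2 → 1/2 = 1/2
b → a = 1/2 → 1/2 = 1/2
(a → b) → (b → a) = 1/2 → 1/2 = 1/2
(a ∨ a) → ((a → b) → (b → a)) = 1/2 → 1/2 = 1/2
b → a = 1/2 → 1/2 = 1/2
a → b = 1/2 → 1/2 = 1/2
b ∨ a = 1/2 ∨ 1/2 = 1/2
(a → b) → (b ∨ a) = 1/2 → 1/2 = 1/2
(b → a) ∨ ((a → b) → (b ∨ a)) = 1/2 ∨ 1/2 = 1/2
b ∨ a = 1/2 ∨ 1/2 = 1/2
~(b ∨ a) = ~1/2 = 1/2
~~(b ∨ a) = ~1/2 = 1/2
((b → a) ∨ ((a → b) → (b ∨ a))) ↔ ~~(b ∨ a) = 1/2 ↔ 1/2 = 1/2
((a ∨ a) → ((a → b) → (b → a))) ∨ (((b → a) ∨ ((a → b) → (b ∨ a))) ↔ ~~(b ∨ a)) = 1/2 ∨ 1/2 = 1/2
No assignment yields a value below 1/2, so this is the minimum.

1/2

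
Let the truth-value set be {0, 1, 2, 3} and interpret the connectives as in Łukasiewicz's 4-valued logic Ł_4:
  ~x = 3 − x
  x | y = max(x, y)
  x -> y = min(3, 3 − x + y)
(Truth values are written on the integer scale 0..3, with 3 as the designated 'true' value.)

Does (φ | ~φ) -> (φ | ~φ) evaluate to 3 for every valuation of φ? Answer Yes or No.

Yes

φ = 0 ↦ 3
φ = 1 ↦ 3
φ = 2 ↦ 3
φ = 3 ↦ 3
Every assignment gives a value ≥ 3.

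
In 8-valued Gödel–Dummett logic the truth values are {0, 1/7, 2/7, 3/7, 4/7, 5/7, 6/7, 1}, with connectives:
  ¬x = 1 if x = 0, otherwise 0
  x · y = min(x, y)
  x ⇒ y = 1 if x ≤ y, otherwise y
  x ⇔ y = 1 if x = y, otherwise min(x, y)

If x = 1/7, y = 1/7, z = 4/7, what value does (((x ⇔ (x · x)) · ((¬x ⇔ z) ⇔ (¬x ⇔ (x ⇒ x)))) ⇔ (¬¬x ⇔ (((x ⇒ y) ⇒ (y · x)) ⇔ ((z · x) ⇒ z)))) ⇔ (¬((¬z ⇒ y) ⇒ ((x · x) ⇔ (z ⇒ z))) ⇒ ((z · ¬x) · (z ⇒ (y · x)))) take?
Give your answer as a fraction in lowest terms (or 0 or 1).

x · x = 1/7 · 1/7 = 1/7
x ⇔ (x · x) = 1/7 ⇔ 1/7 = 1
¬x = ¬1/7 = 0
¬x ⇔ z = 0 ⇔ 4/7 = 0
¬x = ¬1/7 = 0
x ⇒ x = 1/7 ⇒ 1/7 = 1
¬x ⇔ (x ⇒ x) = 0 ⇔ 1 = 0
(¬x ⇔ z) ⇔ (¬x ⇔ (x ⇒ x)) = 0 ⇔ 0 = 1
(x ⇔ (x · x)) · ((¬x ⇔ z) ⇔ (¬x ⇔ (x ⇒ x))) = 1 · 1 = 1
¬x = ¬1/7 = 0
¬¬x = ¬0 = 1
x ⇒ y = 1/7 ⇒ 1/7 = 1
y · x = 1/7 · 1/7 = 1/7
(x ⇒ y) ⇒ (y · x) = 1 ⇒ 1/7 = 1/7
z · x = 4/7 · 1/7 = 1/7
(z · x) ⇒ z = 1/7 ⇒ 4/7 = 1
((x ⇒ y) ⇒ (y · x)) ⇔ ((z · x) ⇒ z) = 1/7 ⇔ 1 = 1/7
¬¬x ⇔ (((x ⇒ y) ⇒ (y · x)) ⇔ ((z · x) ⇒ z)) = 1 ⇔ 1/7 = 1/7
((x ⇔ (x · x)) · ((¬x ⇔ z) ⇔ (¬x ⇔ (x ⇒ x)))) ⇔ (¬¬x ⇔ (((x ⇒ y) ⇒ (y · x)) ⇔ ((z · x) ⇒ z))) = 1 ⇔ 1/7 = 1/7
¬z = ¬4/7 = 0
¬z ⇒ y = 0 ⇒ 1/7 = 1
x · x = 1/7 · 1/7 = 1/7
z ⇒ z = 4/7 ⇒ 4/7 = 1
(x · x) ⇔ (z ⇒ z) = 1/7 ⇔ 1 = 1/7
(¬z ⇒ y) ⇒ ((x · x) ⇔ (z ⇒ z)) = 1 ⇒ 1/7 = 1/7
¬((¬z ⇒ y) ⇒ ((x · x) ⇔ (z ⇒ z))) = ¬1/7 = 0
¬x = ¬1/7 = 0
z · ¬x = 4/7 · 0 = 0
y · x = 1/7 · 1/7 = 1/7
z ⇒ (y · x) = 4/7 ⇒ 1/7 = 1/7
(z · ¬x) · (z ⇒ (y · x)) = 0 · 1/7 = 0
¬((¬z ⇒ y) ⇒ ((x · x) ⇔ (z ⇒ z))) ⇒ ((z · ¬x) · (z ⇒ (y · x))) = 0 ⇒ 0 = 1
(((x ⇔ (x · x)) · ((¬x ⇔ z) ⇔ (¬x ⇔ (x ⇒ x)))) ⇔ (¬¬x ⇔ (((x ⇒ y) ⇒ (y · x)) ⇔ ((z · x) ⇒ z)))) ⇔ (¬((¬z ⇒ y) ⇒ ((x · x) ⇔ (z ⇒ z))) ⇒ ((z · ¬x) · (z ⇒ (y · x)))) = 1/7 ⇔ 1 = 1/7

1/7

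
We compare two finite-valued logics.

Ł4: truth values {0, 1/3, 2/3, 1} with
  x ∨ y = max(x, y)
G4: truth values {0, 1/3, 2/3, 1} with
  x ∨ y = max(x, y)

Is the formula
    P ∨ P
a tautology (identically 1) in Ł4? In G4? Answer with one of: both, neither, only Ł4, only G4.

neither

In Ł4: at P = 0 the value is 0 — not a tautology.
In G4: at P = 0 the value is 0 — not a tautology.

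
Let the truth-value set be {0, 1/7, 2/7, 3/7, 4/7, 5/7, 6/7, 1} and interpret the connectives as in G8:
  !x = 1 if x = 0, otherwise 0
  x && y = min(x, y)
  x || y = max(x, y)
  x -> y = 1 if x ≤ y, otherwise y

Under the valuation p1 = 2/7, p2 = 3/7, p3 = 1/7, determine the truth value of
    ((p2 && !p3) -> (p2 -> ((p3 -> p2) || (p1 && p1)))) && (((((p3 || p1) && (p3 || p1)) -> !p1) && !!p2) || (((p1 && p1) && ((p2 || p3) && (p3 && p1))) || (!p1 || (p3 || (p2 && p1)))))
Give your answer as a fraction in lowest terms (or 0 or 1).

2/7

!p3 = !1/7 = 0
p2 && !p3 = 3/7 && 0 = 0
p3 -> p2 = 1/7 -> 3/7 = 1
p1 && p1 = 2/7 && 2/7 = 2/7
(p3 -> p2) || (p1 && p1) = 1 || 2/7 = 1
p2 -> ((p3 -> p2) || (p1 && p1)) = 3/7 -> 1 = 1
(p2 && !p3) -> (p2 -> ((p3 -> p2) || (p1 && p1))) = 0 -> 1 = 1
p3 || p1 = 1/7 || 2/7 = 2/7
p3 || p1 = 1/7 || 2/7 = 2/7
(p3 || p1) && (p3 || p1) = 2/7 && 2/7 = 2/7
!p1 = !2/7 = 0
((p3 || p1) && (p3 || p1)) -> !p1 = 2/7 -> 0 = 0
!p2 = !3/7 = 0
!!p2 = !0 = 1
(((p3 || p1) && (p3 || p1)) -> !p1) && !!p2 = 0 && 1 = 0
p1 && p1 = 2/7 && 2/7 = 2/7
p2 || p3 = 3/7 || 1/7 = 3/7
p3 && p1 = 1/7 && 2/7 = 1/7
(p2 || p3) && (p3 && p1) = 3/7 && 1/7 = 1/7
(p1 && p1) && ((p2 || p3) && (p3 && p1)) = 2/7 && 1/7 = 1/7
!p1 = !2/7 = 0
p2 && p1 = 3/7 && 2/7 = 2/7
p3 || (p2 && p1) = 1/7 || 2/7 = 2/7
!p1 || (p3 || (p2 && p1)) = 0 || 2/7 = 2/7
((p1 && p1) && ((p2 || p3) && (p3 && p1))) || (!p1 || (p3 || (p2 && p1))) = 1/7 || 2/7 = 2/7
((((p3 || p1) && (p3 || p1)) -> !p1) && !!p2) || (((p1 && p1) && ((p2 || p3) && (p3 && p1))) || (!p1 || (p3 || (p2 && p1)))) = 0 || 2/7 = 2/7
((p2 && !p3) -> (p2 -> ((p3 -> p2) || (p1 && p1)))) && (((((p3 || p1) && (p3 || p1)) -> !p1) && !!p2) || (((p1 && p1) && ((p2 || p3) && (p3 && p1))) || (!p1 || (p3 || (p2 && p1))))) = 1 && 2/7 = 2/7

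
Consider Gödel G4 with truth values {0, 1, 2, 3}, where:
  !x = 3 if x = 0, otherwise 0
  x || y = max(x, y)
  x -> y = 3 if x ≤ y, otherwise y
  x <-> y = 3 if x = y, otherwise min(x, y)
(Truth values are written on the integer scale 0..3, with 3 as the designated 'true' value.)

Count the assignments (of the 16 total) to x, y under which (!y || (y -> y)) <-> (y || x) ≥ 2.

x = 0, y = 0 ↦ 0  <
x = 0, y = 1 ↦ 1  <
x = 0, y = 2 ↦ 2  ≥
x = 0, y = 3 ↦ 3  ≥
x = 1, y = 0 ↦ 1  <
x = 1, y = 1 ↦ 1  <
x = 1, y = 2 ↦ 2  ≥
x = 1, y = 3 ↦ 3  ≥
x = 2, y = 0 ↦ 2  ≥
x = 2, y = 1 ↦ 2  ≥
x = 2, y = 2 ↦ 2  ≥
x = 2, y = 3 ↦ 3  ≥
x = 3, y = 0 ↦ 3  ≥
x = 3, y = 1 ↦ 3  ≥
x = 3, y = 2 ↦ 3  ≥
x = 3, y = 3 ↦ 3  ≥
So 12 of the 16 assignments meet the threshold.

12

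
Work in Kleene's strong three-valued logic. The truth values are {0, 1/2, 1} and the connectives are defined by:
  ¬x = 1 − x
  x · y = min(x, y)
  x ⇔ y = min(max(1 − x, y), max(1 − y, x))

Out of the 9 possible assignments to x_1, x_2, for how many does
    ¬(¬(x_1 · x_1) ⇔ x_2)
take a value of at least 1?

2

x_1 = 0, x_2 = 0 ↦ 1  ≥
x_1 = 0, x_2 = 1/2 ↦ 1/2  <
x_1 = 0, x_2 = 1 ↦ 0  <
x_1 = 1/2, x_2 = 0 ↦ 1/2  <
x_1 = 1/2, x_2 = 1/2 ↦ 1/2  <
x_1 = 1/2, x_2 = 1 ↦ 1/2  <
x_1 = 1, x_2 = 0 ↦ 0  <
x_1 = 1, x_2 = 1/2 ↦ 1/2  <
x_1 = 1, x_2 = 1 ↦ 1  ≥
So 2 of the 9 assignments meet the threshold.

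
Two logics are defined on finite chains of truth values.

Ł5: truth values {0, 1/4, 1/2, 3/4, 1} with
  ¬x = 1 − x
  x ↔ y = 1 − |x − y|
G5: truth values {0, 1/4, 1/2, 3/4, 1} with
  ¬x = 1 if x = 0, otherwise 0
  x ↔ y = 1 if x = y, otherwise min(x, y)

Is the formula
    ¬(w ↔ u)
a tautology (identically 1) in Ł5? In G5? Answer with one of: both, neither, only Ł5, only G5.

neither

In Ł5: at u = 0, w = 0 the value is 0 — not a tautology.
In G5: at u = 0, w = 0 the value is 0 — not a tautology.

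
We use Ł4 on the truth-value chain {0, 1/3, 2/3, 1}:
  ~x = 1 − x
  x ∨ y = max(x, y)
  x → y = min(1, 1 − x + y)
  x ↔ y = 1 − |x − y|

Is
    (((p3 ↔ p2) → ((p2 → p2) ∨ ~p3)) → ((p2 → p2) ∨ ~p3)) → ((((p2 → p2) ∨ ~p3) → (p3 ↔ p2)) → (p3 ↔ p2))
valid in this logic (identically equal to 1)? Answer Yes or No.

p2 = 0, p3 = 0 ↦ 1
p2 = 0, p3 = 1/3 ↦ 1
p2 = 0, p3 = 2/3 ↦ 1
p2 = 0, p3 = 1 ↦ 1
p2 = 1/3, p3 = 0 ↦ 1
p2 = 1/3, p3 = 1/3 ↦ 1
p2 = 1/3, p3 = 2/3 ↦ 1
p2 = 1/3, p3 = 1 ↦ 1
p2 = 2/3, p3 = 0 ↦ 1
p2 = 2/3, p3 = 1/3 ↦ 1
p2 = 2/3, p3 = 2/3 ↦ 1
p2 = 2/3, p3 = 1 ↦ 1
p2 = 1, p3 = 0 ↦ 1
p2 = 1, p3 = 1/3 ↦ 1
p2 = 1, p3 = 2/3 ↦ 1
p2 = 1, p3 = 1 ↦ 1
Every assignment gives a value ≥ 1.

Yes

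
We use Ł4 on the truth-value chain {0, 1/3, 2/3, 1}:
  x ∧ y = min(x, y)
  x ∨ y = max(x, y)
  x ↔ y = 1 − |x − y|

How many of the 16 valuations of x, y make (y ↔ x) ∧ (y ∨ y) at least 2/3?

5

x = 0, y = 0 ↦ 0  <
x = 0, y = 1/3 ↦ 1/3  <
x = 0, y = 2/3 ↦ 1/3  <
x = 0, y = 1 ↦ 0  <
x = 1/3, y = 0 ↦ 0  <
x = 1/3, y = 1/3 ↦ 1/3  <
x = 1/3, y = 2/3 ↦ 2/3  ≥
x = 1/3, y = 1 ↦ 1/3  <
x = 2/3, y = 0 ↦ 0  <
x = 2/3, y = 1/3 ↦ 1/3  <
x = 2/3, y = 2/3 ↦ 2/3  ≥
x = 2/3, y = 1 ↦ 2/3  ≥
x = 1, y = 0 ↦ 0  <
x = 1, y = 1/3 ↦ 1/3  <
x = 1, y = 2/3 ↦ 2/3  ≥
x = 1, y = 1 ↦ 1  ≥
So 5 of the 16 assignments meet the threshold.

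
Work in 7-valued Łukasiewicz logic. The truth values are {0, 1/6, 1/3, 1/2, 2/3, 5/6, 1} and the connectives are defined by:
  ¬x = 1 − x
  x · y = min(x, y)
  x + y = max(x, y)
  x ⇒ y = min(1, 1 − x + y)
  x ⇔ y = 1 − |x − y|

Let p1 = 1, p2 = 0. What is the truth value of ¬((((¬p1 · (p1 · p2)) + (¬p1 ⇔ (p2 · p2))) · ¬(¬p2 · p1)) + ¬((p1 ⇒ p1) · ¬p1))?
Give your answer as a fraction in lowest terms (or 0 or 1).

0

¬p1 = ¬1 = 0
p1 · p2 = 1 · 0 = 0
¬p1 · (p1 · p2) = 0 · 0 = 0
¬p1 = ¬1 = 0
p2 · p2 = 0 · 0 = 0
¬p1 ⇔ (p2 · p2) = 0 ⇔ 0 = 1
(¬p1 · (p1 · p2)) + (¬p1 ⇔ (p2 · p2)) = 0 + 1 = 1
¬p2 = ¬0 = 1
¬p2 · p1 = 1 · 1 = 1
¬(¬p2 · p1) = ¬1 = 0
((¬p1 · (p1 · p2)) + (¬p1 ⇔ (p2 · p2))) · ¬(¬p2 · p1) = 1 · 0 = 0
p1 ⇒ p1 = 1 ⇒ 1 = 1
¬p1 = ¬1 = 0
(p1 ⇒ p1) · ¬p1 = 1 · 0 = 0
¬((p1 ⇒ p1) · ¬p1) = ¬0 = 1
(((¬p1 · (p1 · p2)) + (¬p1 ⇔ (p2 · p2))) · ¬(¬p2 · p1)) + ¬((p1 ⇒ p1) · ¬p1) = 0 + 1 = 1
¬((((¬p1 · (p1 · p2)) + (¬p1 ⇔ (p2 · p2))) · ¬(¬p2 · p1)) + ¬((p1 ⇒ p1) · ¬p1)) = ¬1 = 0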